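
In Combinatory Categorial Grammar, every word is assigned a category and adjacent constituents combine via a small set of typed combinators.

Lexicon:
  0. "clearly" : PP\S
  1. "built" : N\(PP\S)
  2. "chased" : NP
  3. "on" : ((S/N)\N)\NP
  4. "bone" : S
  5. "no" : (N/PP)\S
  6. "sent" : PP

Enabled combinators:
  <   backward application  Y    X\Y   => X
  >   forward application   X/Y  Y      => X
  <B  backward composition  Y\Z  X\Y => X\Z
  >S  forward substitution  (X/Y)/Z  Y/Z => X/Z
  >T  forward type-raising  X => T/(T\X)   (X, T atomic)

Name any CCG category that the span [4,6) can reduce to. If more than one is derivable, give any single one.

N/PP

[0,7] S   >
  [0,4] S/N   <
    [0,2] N   <
      [0,1] "clearly" : PP\S
      [1,2] "built" : N\(PP\S)
    [2,4] (S/N)\N   <
      [2,3] "chased" : NP
      [3,4] "on" : ((S/N)\N)\NP
  [4,7] N   >
    [4,6] N/PP   <
      [4,5] "bone" : S
      [5,6] "no" : (N/PP)\S
    [6,7] "sent" : PP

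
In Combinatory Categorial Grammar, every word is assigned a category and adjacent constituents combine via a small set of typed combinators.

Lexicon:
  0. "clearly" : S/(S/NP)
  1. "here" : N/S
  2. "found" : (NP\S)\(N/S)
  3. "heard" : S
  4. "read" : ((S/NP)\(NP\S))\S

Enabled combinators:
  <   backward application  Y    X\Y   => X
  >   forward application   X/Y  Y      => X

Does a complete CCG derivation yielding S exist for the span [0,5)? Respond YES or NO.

YES

[0,5] S   >
  [0,1] "clearly" : S/(S/NP)
  [1,5] S/NP   <
    [1,3] NP\S   <
      [1,2] "here" : N/S
      [2,3] "found" : (NP\S)\(N/S)
    [3,5] (S/NP)\(NP\S)   <
      [3,4] "heard" : S
      [4,5] "read" : ((S/NP)\(NP\S))\S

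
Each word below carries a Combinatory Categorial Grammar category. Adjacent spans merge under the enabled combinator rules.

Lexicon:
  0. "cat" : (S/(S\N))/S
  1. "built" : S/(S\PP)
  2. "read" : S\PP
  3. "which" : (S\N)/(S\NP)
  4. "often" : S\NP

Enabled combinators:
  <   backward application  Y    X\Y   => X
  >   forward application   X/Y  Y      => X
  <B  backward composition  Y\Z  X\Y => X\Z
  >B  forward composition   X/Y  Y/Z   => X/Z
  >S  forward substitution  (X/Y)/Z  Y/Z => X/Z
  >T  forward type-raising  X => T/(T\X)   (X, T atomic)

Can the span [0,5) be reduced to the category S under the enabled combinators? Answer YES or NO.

[0,5] S   >
  [0,3] S/(S\N)   >
    [0,1] "cat" : (S/(S\N))/S
    [1,3] S   >
      [1,2] "built" : S/(S\PP)
      [2,3] "read" : S\PP
  [3,5] S\N   >
    [3,4] "which" : (S\N)/(S\NP)
    [4,5] "often" : S\NP

YES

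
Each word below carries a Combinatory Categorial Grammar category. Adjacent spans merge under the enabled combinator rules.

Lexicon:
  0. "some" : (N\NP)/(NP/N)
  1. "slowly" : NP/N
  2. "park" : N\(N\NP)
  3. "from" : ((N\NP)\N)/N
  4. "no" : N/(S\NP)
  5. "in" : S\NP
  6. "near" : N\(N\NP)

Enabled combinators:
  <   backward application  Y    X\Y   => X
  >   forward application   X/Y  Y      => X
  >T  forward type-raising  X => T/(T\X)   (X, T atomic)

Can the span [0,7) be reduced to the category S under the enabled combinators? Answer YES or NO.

NO

(N\NP)/(NP/N) NP/N N\(N\NP) ((N\NP)\N)/N N/(S\NP) S\NP N\(N\NP)
CKY chart[0,7] = {N, N/(N\N), NP/(NP\N), PP/(PP\N), S/(S\N)}; S ∉ chart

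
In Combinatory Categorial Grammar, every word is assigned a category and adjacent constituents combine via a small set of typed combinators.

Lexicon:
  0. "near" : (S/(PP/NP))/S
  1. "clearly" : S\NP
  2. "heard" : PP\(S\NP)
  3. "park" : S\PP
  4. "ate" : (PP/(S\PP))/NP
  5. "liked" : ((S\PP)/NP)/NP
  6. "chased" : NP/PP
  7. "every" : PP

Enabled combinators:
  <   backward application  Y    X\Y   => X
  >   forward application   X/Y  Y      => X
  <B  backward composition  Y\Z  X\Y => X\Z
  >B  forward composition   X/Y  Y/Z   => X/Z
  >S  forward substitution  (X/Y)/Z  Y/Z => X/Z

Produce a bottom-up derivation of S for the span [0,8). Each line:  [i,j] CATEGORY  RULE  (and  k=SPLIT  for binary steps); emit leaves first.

[0,1] (S/(PP/NP))/S  lex  "near"
[1,2] S\NP  lex  "clearly"
[2,3] PP\(S\NP)  lex  "heard"
[1,3] PP  <  k=2
[3,4] S\PP  lex  "park"
[1,4] S  <  k=3
[0,4] S/(PP/NP)  >  k=1
[4,5] (PP/(S\PP))/NP  lex  "ate"
[5,6] ((S\PP)/NP)/NP  lex  "liked"
[6,7] NP/PP  lex  "chased"
[7,8] PP  lex  "every"
[6,8] NP  >  k=7
[5,8] (S\PP)/NP  >  k=6
[4,8] PP/NP  >S  k=5
[0,8] S  >  k=4

[0,8] S   >
  [0,4] S/(PP/NP)   >
    [0,1] "near" : (S/(PP/NP))/S
    [1,4] S   <
      [1,3] PP   <
        [1,2] "clearly" : S\NP
        [2,3] "heard" : PP\(S\NP)
      [3,4] "park" : S\PP
  [4,8] PP/NP   >S
    [4,5] "ate" : (PP/(S\PP))/NP
    [5,8] (S\PP)/NP   >
      [5,6] "liked" : ((S\PP)/NP)/NP
      [6,8] NP   >
        [6,7] "chased" : NP/PP
        [7,8] "every" : PP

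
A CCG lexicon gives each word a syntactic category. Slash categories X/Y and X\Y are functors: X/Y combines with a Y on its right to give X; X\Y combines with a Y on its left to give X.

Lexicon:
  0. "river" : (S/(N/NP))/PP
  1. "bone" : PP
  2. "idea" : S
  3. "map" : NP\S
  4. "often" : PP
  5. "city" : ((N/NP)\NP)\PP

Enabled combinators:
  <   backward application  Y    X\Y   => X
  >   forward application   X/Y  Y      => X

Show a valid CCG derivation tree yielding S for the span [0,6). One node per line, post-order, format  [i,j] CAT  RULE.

[0,6] S   >
  [0,2] S/(N/NP)   >
    [0,1] "river" : (S/(N/NP))/PP
    [1,2] "bone" : PP
  [2,6] N/NP   <
    [2,4] NP   <
      [2,3] "idea" : S
      [3,4] "map" : NP\S
    [4,6] (N/NP)\NP   <
      [4,5] "often" : PP
      [5,6] "city" : ((N/NP)\NP)\PP

[0,1] (S/(N/NP))/PP  lex  "river"
[1,2] PP  lex  "bone"
[0,2] S/(N/NP)  >  k=1
[2,3] S  lex  "idea"
[3,4] NP\S  lex  "map"
[2,4] NP  <  k=3
[4,5] PP  lex  "often"
[5,6] ((N/NP)\NP)\PP  lex  "city"
[4,6] (N/NP)\NP  <  k=5
[2,6] N/NP  <  k=4
[0,6] S  >  k=2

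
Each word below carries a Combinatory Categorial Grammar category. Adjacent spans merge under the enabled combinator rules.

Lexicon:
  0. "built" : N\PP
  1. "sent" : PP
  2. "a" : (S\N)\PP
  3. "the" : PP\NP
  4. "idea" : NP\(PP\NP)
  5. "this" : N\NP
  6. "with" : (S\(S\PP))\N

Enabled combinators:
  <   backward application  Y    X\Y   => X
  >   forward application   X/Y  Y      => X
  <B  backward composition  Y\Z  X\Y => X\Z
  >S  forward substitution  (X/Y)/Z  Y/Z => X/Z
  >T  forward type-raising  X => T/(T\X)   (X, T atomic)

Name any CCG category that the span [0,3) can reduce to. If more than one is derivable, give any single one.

S\PP

[0,7] S   <
  [0,3] S\PP   <B
    [0,1] "built" : N\PP
    [1,3] S\N   <
      [1,2] "sent" : PP
      [2,3] "a" : (S\N)\PP
  [3,7] S\(S\PP)   <
    [3,6] N   <
      [3,5] NP   <
        [3,4] "the" : PP\NP
        [4,5] "idea" : NP\(PP\NP)
      [5,6] "this" : N\NP
    [6,7] "with" : (S\(S\PP))\N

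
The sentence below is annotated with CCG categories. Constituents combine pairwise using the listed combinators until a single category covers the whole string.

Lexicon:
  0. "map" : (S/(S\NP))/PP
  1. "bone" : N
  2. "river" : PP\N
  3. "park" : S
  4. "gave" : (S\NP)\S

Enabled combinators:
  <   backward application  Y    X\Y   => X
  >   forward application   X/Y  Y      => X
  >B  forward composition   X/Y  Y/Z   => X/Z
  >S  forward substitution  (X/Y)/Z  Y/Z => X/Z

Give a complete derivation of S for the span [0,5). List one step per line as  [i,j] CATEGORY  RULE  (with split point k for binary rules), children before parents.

[0,5] S   >
  [0,3] S/(S\NP)   >
    [0,1] "map" : (S/(S\NP))/PP
    [1,3] PP   <
      [1,2] "bone" : N
      [2,3] "river" : PP\N
  [3,5] S\NP   <
    [3,4] "park" : S
    [4,5] "gave" : (S\NP)\S

[0,1] (S/(S\NP))/PP  lex  "map"
[1,2] N  lex  "bone"
[2,3] PP\N  lex  "river"
[1,3] PP  <  k=2
[0,3] S/(S\NP)  >  k=1
[3,4] S  lex  "park"
[4,5] (S\NP)\S  lex  "gave"
[3,5] S\NP  <  k=4
[0,5] S  >  k=3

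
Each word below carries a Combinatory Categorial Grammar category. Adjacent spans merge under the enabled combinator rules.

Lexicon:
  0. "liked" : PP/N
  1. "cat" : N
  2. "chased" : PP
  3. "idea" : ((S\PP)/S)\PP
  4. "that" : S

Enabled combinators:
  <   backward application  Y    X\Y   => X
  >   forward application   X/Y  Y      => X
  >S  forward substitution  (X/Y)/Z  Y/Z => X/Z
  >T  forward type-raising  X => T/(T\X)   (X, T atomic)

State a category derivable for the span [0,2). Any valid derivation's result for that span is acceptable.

PP

[0,5] S   <
  [0,2] PP   >
    [0,1] "liked" : PP/N
    [1,2] "cat" : N
  [2,5] S\PP   >
    [2,4] (S\PP)/S   <
      [2,3] "chased" : PP
      [3,4] "idea" : ((S\PP)/S)\PP
    [4,5] "that" : S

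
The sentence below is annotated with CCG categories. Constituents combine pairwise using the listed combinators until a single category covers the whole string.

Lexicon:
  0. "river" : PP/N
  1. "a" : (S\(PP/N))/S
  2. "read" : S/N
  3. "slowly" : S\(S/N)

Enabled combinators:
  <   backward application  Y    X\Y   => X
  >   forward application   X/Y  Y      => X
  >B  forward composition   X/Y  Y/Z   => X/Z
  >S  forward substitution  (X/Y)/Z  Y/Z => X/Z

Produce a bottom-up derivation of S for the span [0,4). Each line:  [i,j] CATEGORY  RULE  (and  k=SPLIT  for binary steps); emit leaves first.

[0,4] S   <
  [0,1] "river" : PP/N
  [1,4] S\(PP/N)   >
    [1,2] "a" : (S\(PP/N))/S
    [2,4] S   <
      [2,3] "read" : S/N
      [3,4] "slowly" : S\(S/N)

[0,1] PP/N  lex  "river"
[1,2] (S\(PP/N))/S  lex  "a"
[2,3] S/N  lex  "read"
[3,4] S\(S/N)  lex  "slowly"
[2,4] S  <  k=3
[1,4] S\(PP/N)  >  k=2
[0,4] S  <  k=1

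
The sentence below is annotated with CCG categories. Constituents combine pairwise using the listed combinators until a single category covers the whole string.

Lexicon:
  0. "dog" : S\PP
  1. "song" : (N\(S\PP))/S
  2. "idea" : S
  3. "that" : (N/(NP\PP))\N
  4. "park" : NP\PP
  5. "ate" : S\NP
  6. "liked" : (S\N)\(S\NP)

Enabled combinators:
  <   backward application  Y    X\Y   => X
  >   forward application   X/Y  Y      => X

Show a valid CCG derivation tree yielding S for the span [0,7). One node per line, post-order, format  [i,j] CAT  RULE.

[0,7] S   <
  [0,5] N   >
    [0,4] N/(NP\PP)   <
      [0,3] N   <
        [0,1] "dog" : S\PP
        [1,3] N\(S\PP)   >
          [1,2] "song" : (N\(S\PP))/S
          [2,3] "idea" : S
      [3,4] "that" : (N/(NP\PP))\N
    [4,5] "park" : NP\PP
  [5,7] S\N   <
    [5,6] "ate" : S\NP
    [6,7] "liked" : (S\N)\(S\NP)

[0,1] S\PP  lex  "dog"
[1,2] (N\(S\PP))/S  lex  "song"
[2,3] S  lex  "idea"
[1,3] N\(S\PP)  >  k=2
[0,3] N  <  k=1
[3,4] (N/(NP\PP))\N  lex  "that"
[0,4] N/(NP\PP)  <  k=3
[4,5] NP\PP  lex  "park"
[0,5] N  >  k=4
[5,6] S\NP  lex  "ate"
[6,7] (S\N)\(S\NP)  lex  "liked"
[5,7] S\N  <  k=6
[0,7] S  <  k=5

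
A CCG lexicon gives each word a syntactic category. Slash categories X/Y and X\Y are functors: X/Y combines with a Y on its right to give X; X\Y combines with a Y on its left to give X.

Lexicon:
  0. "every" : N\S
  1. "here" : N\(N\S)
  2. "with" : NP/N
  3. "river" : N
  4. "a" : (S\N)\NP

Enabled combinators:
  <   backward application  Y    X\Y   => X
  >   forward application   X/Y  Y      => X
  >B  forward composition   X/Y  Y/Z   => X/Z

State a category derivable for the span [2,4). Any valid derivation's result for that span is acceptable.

NP

[0,5] S   <
  [0,2] N   <
    [0,1] "every" : N\S
    [1,2] "here" : N\(N\S)
  [2,5] S\N   <
    [2,4] NP   >
      [2,3] "with" : NP/N
      [3,4] "river" : N
    [4,5] "a" : (S\N)\NP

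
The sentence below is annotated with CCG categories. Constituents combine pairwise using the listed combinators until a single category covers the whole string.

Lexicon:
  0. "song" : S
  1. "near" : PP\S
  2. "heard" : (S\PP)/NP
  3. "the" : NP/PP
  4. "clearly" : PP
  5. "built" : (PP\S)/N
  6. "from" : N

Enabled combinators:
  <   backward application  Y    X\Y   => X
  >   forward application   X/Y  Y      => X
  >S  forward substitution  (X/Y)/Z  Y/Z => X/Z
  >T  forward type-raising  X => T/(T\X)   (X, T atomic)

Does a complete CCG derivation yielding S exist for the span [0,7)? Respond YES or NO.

NO

S PP\S (S\PP)/NP NP/PP PP (PP\S)/N N
CKY chart[0,7] = {N/(N\PP), NP/(NP\PP), PP, PP/(PP\PP), S/(S\PP)}; S ∉ chart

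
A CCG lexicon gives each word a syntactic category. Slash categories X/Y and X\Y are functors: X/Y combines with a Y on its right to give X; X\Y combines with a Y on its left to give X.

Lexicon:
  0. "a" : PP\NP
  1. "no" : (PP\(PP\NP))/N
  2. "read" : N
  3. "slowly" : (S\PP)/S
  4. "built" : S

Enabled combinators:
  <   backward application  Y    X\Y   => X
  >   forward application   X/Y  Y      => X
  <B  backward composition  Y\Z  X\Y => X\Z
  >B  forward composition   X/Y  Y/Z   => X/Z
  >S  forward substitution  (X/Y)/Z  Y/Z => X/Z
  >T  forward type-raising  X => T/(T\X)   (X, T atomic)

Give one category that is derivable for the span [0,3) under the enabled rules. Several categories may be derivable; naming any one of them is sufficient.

[0,5] S   <
  [0,3] PP   <
    [0,1] "a" : PP\NP
    [1,3] PP\(PP\NP)   >
      [1,2] "no" : (PP\(PP\NP))/N
      [2,3] "read" : N
  [3,5] S\PP   >
    [3,4] "slowly" : (S\PP)/S
    [4,5] "built" : S

PP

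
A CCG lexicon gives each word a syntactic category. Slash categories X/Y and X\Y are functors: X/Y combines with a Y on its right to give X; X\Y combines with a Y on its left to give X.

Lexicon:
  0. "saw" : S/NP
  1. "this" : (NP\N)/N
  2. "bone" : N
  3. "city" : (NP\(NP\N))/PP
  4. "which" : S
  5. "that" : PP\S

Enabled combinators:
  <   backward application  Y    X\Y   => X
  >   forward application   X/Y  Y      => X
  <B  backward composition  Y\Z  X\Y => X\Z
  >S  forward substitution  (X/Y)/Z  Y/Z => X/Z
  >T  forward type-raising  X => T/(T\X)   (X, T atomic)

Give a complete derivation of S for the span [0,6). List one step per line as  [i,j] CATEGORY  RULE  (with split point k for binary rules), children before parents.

[0,1] S/NP  lex  "saw"
[1,2] (NP\N)/N  lex  "this"
[2,3] N  lex  "bone"
[1,3] NP\N  >  k=2
[3,4] (NP\(NP\N))/PP  lex  "city"
[4,5] S  lex  "which"
[4,5] PP/(PP\S)  >T
[5,6] PP\S  lex  "that"
[4,6] PP  >  k=5
[3,6] NP\(NP\N)  >  k=4
[1,6] NP  <  k=3
[0,6] S  >  k=1

[0,6] S   >
  [0,1] "saw" : S/NP
  [1,6] NP   <
    [1,3] NP\N   >
      [1,2] "this" : (NP\N)/N
      [2,3] "bone" : N
    [3,6] NP\(NP\N)   >
      [3,4] "city" : (NP\(NP\N))/PP
      [4,6] PP   >
        [4,5] PP/(PP\S)   >T
          [4,5] "which" : S
        [5,6] "that" : PP\S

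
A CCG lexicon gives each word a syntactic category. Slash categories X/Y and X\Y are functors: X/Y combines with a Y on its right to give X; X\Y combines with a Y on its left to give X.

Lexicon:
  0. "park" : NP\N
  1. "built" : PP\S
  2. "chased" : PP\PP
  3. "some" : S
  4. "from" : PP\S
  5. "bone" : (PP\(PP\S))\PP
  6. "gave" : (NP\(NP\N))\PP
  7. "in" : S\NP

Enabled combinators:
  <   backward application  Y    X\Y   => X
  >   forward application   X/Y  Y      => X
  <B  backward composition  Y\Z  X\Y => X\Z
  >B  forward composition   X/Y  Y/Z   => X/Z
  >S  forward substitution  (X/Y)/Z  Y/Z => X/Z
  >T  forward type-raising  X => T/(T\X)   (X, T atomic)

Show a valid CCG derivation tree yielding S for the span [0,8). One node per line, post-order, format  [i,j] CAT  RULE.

[0,1] NP\N  lex  "park"
[1,2] PP\S  lex  "built"
[2,3] PP\PP  lex  "chased"
[1,3] PP\S  <B  k=2
[3,4] S  lex  "some"
[4,5] PP\S  lex  "from"
[3,5] PP  <  k=4
[5,6] (PP\(PP\S))\PP  lex  "bone"
[3,6] PP\(PP\S)  <  k=5
[1,6] PP  <  k=3
[6,7] (NP\(NP\N))\PP  lex  "gave"
[1,7] NP\(NP\N)  <  k=6
[0,7] NP  <  k=1
[7,8] S\NP  lex  "in"
[0,8] S  <  k=7

[0,8] S   <
  [0,7] NP   <
    [0,1] "park" : NP\N
    [1,7] NP\(NP\N)   <
      [1,6] PP   <
        [1,3] PP\S   <B
          [1,2] "built" : PP\S
          [2,3] "chased" : PP\PP
        [3,6] PP\(PP\S)   <
          [3,5] PP   <
            [3,4] "some" : S
            [4,5] "from" : PP\S
          [5,6] "bone" : (PP\(PP\S))\PP
      [6,7] "gave" : (NP\(NP\N))\PP
  [7,8] "in" : S\NP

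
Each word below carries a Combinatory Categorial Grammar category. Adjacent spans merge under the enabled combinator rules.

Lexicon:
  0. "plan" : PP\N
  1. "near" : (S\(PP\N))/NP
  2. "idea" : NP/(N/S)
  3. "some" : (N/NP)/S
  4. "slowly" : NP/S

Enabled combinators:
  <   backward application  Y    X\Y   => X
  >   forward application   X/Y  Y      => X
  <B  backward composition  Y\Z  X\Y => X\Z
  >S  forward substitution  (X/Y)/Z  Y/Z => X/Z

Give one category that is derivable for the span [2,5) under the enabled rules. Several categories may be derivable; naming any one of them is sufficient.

NP

[0,5] S   <
  [0,1] "plan" : PP\N
  [1,5] S\(PP\N)   >
    [1,2] "near" : (S\(PP\N))/NP
    [2,5] NP   >
      [2,3] "idea" : NP/(N/S)
      [3,5] N/S   >S
        [3,4] "some" : (N/NP)/S
        [4,5] "slowly" : NP/S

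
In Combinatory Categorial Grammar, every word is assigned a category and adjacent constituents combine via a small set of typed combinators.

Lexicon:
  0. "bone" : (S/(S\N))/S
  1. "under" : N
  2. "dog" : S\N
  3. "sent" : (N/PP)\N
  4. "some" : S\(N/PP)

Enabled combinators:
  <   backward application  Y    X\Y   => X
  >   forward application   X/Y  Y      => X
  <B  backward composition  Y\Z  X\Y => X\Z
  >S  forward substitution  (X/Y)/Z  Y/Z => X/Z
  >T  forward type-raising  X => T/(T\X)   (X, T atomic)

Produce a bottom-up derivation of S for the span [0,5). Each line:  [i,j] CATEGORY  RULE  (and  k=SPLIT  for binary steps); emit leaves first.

[0,1] (S/(S\N))/S  lex  "bone"
[1,2] N  lex  "under"
[1,2] S/(S\N)  >T
[2,3] S\N  lex  "dog"
[1,3] S  >  k=2
[0,3] S/(S\N)  >  k=1
[3,4] (N/PP)\N  lex  "sent"
[4,5] S\(N/PP)  lex  "some"
[3,5] S\N  <B  k=4
[0,5] S  >  k=3

[0,5] S   >
  [0,3] S/(S\N)   >
    [0,1] "bone" : (S/(S\N))/S
    [1,3] S   >
      [1,2] S/(S\N)   >T
        [1,2] "under" : N
      [2,3] "dog" : S\N
  [3,5] S\N   <B
    [3,4] "sent" : (N/PP)\N
    [4,5] "some" : S\(N/PP)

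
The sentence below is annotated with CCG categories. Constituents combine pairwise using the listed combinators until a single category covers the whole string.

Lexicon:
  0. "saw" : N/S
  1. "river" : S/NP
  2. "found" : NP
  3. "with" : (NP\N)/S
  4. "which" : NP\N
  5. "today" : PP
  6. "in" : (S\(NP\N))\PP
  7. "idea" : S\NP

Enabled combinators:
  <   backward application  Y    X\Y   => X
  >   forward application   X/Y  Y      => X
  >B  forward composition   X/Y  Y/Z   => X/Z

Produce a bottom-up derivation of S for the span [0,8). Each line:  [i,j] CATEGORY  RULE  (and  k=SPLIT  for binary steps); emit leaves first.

[0,8] S   <
  [0,7] NP   <
    [0,3] N   >
      [0,1] "saw" : N/S
      [1,3] S   >
        [1,2] "river" : S/NP
        [2,3] "found" : NP
    [3,7] NP\N   >
      [3,4] "with" : (NP\N)/S
      [4,7] S   <
        [4,5] "which" : NP\N
        [5,7] S\(NP\N)   <
          [5,6] "today" : PP
          [6,7] "in" : (S\(NP\N))\PP
  [7,8] "idea" : S\NP

[0,1] N/S  lex  "saw"
[1,2] S/NP  lex  "river"
[2,3] NP  lex  "found"
[1,3] S  >  k=2
[0,3] N  >  k=1
[3,4] (NP\N)/S  lex  "with"
[4,5] NP\N  lex  "which"
[5,6] PP  lex  "today"
[6,7] (S\(NP\N))\PP  lex  "in"
[5,7] S\(NP\N)  <  k=6
[4,7] S  <  k=5
[3,7] NP\N  >  k=4
[0,7] NP  <  k=3
[7,8] S\NP  lex  "idea"
[0,8] S  <  k=7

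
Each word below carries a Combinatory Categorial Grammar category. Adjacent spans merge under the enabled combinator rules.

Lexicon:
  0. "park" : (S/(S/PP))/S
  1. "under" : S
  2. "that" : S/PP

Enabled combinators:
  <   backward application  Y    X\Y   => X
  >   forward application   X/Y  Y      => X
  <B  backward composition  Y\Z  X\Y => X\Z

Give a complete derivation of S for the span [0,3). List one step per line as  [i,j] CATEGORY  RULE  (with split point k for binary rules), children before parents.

[0,3] S   >
  [0,2] S/(S/PP)   >
    [0,1] "park" : (S/(S/PP))/S
    [1,2] "under" : S
  [2,3] "that" : S/PP

[0,1] (S/(S/PP))/S  lex  "park"
[1,2] S  lex  "under"
[0,2] S/(S/PP)  >  k=1
[2,3] S/PP  lex  "that"
[0,3] S  >  k=2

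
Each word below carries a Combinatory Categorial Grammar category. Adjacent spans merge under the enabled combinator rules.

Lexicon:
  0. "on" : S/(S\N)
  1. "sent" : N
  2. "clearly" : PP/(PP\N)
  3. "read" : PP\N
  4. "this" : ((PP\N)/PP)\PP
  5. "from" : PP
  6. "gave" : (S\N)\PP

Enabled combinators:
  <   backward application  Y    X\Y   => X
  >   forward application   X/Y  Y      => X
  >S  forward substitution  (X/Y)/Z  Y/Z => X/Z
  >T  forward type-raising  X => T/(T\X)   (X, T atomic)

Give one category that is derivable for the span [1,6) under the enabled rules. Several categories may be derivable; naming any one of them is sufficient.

[0,7] S   >
  [0,1] "on" : S/(S\N)
  [1,7] S\N   <
    [1,6] PP   >
      [1,2] PP/(PP\N)   >T
        [1,2] "sent" : N
      [2,6] PP\N   >
        [2,5] (PP\N)/PP   <
          [2,4] PP   >
            [2,3] "clearly" : PP/(PP\N)
            [3,4] "read" : PP\N
          [4,5] "this" : ((PP\N)/PP)\PP
        [5,6] "from" : PP
    [6,7] "gave" : (S\N)\PP

PP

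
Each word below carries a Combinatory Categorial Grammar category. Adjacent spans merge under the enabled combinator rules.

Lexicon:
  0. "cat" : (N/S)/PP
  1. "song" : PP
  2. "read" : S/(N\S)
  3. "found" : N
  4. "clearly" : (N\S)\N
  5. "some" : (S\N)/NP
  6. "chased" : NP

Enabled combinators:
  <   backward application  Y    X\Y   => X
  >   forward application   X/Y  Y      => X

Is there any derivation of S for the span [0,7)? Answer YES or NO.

YES

[0,7] S   <
  [0,5] N   >
    [0,2] N/S   >
      [0,1] "cat" : (N/S)/PP
      [1,2] "song" : PP
    [2,5] S   >
      [2,3] "read" : S/(N\S)
      [3,5] N\S   <
        [3,4] "found" : N
        [4,5] "clearly" : (N\S)\N
  [5,7] S\N   >
    [5,6] "some" : (S\N)/NP
    [6,7] "chased" : NP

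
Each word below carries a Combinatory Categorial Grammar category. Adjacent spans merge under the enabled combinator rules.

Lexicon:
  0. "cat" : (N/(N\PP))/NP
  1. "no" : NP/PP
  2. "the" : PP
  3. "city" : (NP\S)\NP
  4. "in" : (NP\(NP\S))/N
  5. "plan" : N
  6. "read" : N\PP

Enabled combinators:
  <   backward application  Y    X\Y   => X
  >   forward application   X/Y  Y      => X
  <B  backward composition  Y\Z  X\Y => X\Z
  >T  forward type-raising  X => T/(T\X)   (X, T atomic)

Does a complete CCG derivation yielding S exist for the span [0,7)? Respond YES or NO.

(N/(N\PP))/NP NP/PP PP (NP\S)\NP (NP\(NP\S))/N N N\PP
CKY chart[0,7] = {N, N/(N\N), NP/(NP\N), PP/(PP\N), S/(S\N)}; S ∉ chart

NO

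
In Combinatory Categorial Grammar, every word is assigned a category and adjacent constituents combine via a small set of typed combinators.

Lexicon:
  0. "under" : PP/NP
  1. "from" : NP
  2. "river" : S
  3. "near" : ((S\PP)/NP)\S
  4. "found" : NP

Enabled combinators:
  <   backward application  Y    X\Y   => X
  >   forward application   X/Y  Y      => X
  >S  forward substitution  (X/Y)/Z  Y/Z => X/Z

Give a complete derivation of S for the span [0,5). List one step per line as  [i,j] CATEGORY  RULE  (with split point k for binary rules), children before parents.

[0,1] PP/NP  lex  "under"
[1,2] NP  lex  "from"
[0,2] PP  >  k=1
[2,3] S  lex  "river"
[3,4] ((S\PP)/NP)\S  lex  "near"
[2,4] (S\PP)/NP  <  k=3
[4,5] NP  lex  "found"
[2,5] S\PP  >  k=4
[0,5] S  <  k=2

[0,5] S   <
  [0,2] PP   >
    [0,1] "under" : PP/NP
    [1,2] "from" : NP
  [2,5] S\PP   >
    [2,4] (S\PP)/NP   <
      [2,3] "river" : S
      [3,4] "near" : ((S\PP)/NP)\S
    [4,5] "found" : NP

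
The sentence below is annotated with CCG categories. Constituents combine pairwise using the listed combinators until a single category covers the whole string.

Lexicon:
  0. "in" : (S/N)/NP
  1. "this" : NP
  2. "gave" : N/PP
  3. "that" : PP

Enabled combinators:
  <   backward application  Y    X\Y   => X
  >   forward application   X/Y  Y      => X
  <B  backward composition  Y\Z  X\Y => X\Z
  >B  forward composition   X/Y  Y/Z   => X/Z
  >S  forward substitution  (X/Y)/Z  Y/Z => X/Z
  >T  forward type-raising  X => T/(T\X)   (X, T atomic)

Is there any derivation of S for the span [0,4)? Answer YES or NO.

YES

[0,4] S   >
  [0,3] S/PP   >B
    [0,2] S/N   >
      [0,1] "in" : (S/N)/NP
      [1,2] "this" : NP
    [2,3] "gave" : N/PP
  [3,4] "that" : PP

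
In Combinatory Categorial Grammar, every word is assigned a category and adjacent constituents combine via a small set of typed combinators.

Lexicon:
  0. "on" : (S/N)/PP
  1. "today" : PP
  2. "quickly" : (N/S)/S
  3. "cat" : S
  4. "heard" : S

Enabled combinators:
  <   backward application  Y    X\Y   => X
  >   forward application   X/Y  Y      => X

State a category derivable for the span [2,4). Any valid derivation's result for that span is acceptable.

N/S

[0,5] S   >
  [0,2] S/N   >
    [0,1] "on" : (S/N)/PP
    [1,2] "today" : PP
  [2,5] N   >
    [2,4] N/S   >
      [2,3] "quickly" : (N/S)/S
      [3,4] "cat" : S
    [4,5] "heard" : S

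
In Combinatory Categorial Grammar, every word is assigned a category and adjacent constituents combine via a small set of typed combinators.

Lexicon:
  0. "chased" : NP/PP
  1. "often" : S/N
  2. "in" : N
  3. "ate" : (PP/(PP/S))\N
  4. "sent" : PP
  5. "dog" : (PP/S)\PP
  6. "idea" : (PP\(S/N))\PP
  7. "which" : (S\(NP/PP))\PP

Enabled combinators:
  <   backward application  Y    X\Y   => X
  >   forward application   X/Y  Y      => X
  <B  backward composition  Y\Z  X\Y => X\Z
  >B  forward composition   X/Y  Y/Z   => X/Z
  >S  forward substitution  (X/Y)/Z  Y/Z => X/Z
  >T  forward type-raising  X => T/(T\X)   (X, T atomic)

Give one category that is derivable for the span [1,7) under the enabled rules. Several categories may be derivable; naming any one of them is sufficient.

[0,8] S   <
  [0,1] "chased" : NP/PP
  [1,8] S\(NP/PP)   <
    [1,7] PP   <
      [1,2] "often" : S/N
      [2,7] PP\(S/N)   <
        [2,6] PP   >
          [2,4] PP/(PP/S)   <
            [2,3] "in" : N
            [3,4] "ate" : (PP/(PP/S))\N
          [4,6] PP/S   <
            [4,5] "sent" : PP
            [5,6] "dog" : (PP/S)\PP
        [6,7] "idea" : (PP\(S/N))\PP
    [7,8] "which" : (S\(NP/PP))\PP

PP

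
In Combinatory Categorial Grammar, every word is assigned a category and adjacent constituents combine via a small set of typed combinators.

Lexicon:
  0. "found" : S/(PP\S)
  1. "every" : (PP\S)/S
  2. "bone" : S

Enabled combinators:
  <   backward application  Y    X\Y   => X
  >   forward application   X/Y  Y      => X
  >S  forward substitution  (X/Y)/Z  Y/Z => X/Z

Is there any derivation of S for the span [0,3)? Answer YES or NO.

YES

[0,3] S   >
  [0,1] "found" : S/(PP\S)
  [1,3] PP\S   >
    [1,2] "every" : (PP\S)/S
    [2,3] "bone" : S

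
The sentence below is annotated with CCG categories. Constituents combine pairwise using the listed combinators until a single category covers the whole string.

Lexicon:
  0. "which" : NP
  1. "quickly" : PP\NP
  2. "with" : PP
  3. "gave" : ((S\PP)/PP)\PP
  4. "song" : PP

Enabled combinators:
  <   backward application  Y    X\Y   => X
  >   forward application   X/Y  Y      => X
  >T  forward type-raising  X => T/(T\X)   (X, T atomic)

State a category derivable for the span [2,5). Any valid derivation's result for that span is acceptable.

S\PP

[0,5] S   <
  [0,2] PP   <
    [0,1] "which" : NP
    [1,2] "quickly" : PP\NP
  [2,5] S\PP   >
    [2,4] (S\PP)/PP   <
      [2,3] "with" : PP
      [3,4] "gave" : ((S\PP)/PP)\PP
    [4,5] "song" : PP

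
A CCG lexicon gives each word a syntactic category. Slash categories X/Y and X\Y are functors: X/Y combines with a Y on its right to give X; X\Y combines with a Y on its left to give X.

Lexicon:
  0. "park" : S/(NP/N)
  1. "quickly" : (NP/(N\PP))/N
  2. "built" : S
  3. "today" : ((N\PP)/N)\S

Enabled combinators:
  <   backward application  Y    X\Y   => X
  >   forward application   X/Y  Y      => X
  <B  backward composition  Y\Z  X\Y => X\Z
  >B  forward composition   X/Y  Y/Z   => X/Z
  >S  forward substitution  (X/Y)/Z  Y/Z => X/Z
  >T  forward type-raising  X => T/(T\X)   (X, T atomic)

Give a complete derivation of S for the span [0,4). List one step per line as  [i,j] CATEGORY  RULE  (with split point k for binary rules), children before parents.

[0,1] S/(NP/N)  lex  "park"
[1,2] (NP/(N\PP))/N  lex  "quickly"
[2,3] S  lex  "built"
[3,4] ((N\PP)/N)\S  lex  "today"
[2,4] (N\PP)/N  <  k=3
[1,4] NP/N  >S  k=2
[0,4] S  >  k=1

[0,4] S   >
  [0,1] "park" : S/(NP/N)
  [1,4] NP/N   >S
    [1,2] "quickly" : (NP/(N\PP))/N
    [2,4] (N\PP)/N   <
      [2,3] "built" : S
      [3,4] "today" : ((N\PP)/N)\S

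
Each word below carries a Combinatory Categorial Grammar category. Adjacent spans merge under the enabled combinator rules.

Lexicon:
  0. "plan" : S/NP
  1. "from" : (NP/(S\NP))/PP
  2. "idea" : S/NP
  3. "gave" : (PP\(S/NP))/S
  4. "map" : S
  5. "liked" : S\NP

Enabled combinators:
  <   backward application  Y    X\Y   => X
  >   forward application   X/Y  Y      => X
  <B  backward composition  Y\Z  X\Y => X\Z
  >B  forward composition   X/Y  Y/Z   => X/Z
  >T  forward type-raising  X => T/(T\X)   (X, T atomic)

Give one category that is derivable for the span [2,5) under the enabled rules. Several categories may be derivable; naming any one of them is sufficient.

PP

[0,6] S   >
  [0,1] "plan" : S/NP
  [1,6] NP   >
    [1,5] NP/(S\NP)   >
      [1,2] "from" : (NP/(S\NP))/PP
      [2,5] PP   <
        [2,3] "idea" : S/NP
        [3,5] PP\(S/NP)   >
          [3,4] "gave" : (PP\(S/NP))/S
          [4,5] "map" : S
    [5,6] "liked" : S\NP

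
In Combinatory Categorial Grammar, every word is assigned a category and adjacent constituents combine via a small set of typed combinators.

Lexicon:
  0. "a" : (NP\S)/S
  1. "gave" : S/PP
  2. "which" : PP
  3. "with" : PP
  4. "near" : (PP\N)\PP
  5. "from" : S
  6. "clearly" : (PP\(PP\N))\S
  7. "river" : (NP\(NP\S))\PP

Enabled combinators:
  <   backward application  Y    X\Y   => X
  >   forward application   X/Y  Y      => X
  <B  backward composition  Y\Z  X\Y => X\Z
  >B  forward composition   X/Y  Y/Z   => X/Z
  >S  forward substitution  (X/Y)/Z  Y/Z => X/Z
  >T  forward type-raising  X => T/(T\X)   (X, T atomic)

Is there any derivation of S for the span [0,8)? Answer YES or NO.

NO

(NP\S)/S S/PP PP PP (PP\N)\PP S (PP\(PP\N))\S (NP\(NP\S))\PP
CKY chart[0,8] = {N/(N\NP), NP, NP/(NP\NP), PP/(PP\NP), S/(S\NP)}; S ∉ chart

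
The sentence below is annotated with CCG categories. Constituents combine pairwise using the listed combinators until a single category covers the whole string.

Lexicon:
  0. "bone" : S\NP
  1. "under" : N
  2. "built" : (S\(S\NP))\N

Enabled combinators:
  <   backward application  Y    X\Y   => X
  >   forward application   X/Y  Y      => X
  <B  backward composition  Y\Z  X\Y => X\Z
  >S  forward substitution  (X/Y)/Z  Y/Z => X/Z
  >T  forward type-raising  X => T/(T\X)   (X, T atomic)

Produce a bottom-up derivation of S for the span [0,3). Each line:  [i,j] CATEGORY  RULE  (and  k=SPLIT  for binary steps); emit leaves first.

[0,1] S\NP  lex  "bone"
[1,2] N  lex  "under"
[2,3] (S\(S\NP))\N  lex  "built"
[1,3] S\(S\NP)  <  k=2
[0,3] S  <  k=1

[0,3] S   <
  [0,1] "bone" : S\NP
  [1,3] S\(S\NP)   <
    [1,2] "under" : N
    [2,3] "built" : (S\(S\NP))\N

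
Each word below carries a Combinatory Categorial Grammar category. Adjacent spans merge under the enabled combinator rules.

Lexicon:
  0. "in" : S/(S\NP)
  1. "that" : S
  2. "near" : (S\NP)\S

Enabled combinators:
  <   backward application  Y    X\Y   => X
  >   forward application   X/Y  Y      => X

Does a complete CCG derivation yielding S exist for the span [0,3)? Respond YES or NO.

YES

[0,3] S   >
  [0,1] "in" : S/(S\NP)
  [1,3] S\NP   <
    [1,2] "that" : S
    [2,3] "near" : (S\NP)\S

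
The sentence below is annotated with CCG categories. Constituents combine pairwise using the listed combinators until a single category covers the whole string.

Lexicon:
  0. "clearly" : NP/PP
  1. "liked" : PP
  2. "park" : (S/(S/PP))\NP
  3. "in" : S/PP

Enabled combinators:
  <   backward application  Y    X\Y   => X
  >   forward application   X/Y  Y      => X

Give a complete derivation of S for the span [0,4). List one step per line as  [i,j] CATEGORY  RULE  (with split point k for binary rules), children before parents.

[0,1] NP/PP  lex  "clearly"
[1,2] PP  lex  "liked"
[0,2] NP  >  k=1
[2,3] (S/(S/PP))\NP  lex  "park"
[0,3] S/(S/PP)  <  k=2
[3,4] S/PP  lex  "in"
[0,4] S  >  k=3

[0,4] S   >
  [0,3] S/(S/PP)   <
    [0,2] NP   >
      [0,1] "clearly" : NP/PP
      [1,2] "liked" : PP
    [2,3] "park" : (S/(S/PP))\NP
  [3,4] "in" : S/PP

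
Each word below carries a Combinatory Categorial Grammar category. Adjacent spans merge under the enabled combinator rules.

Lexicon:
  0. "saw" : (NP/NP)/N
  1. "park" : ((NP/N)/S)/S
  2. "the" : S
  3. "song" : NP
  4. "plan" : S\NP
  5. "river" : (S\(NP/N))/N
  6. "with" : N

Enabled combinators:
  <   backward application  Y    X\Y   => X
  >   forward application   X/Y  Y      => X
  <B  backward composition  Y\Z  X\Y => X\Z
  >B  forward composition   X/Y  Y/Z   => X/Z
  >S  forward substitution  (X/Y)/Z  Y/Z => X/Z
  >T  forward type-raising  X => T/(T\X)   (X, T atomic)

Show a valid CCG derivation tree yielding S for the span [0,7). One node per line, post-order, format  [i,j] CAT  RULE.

[0,7] S   <
  [0,5] NP/N   >S
    [0,1] "saw" : (NP/NP)/N
    [1,5] NP/N   >
      [1,3] (NP/N)/S   >
        [1,2] "park" : ((NP/N)/S)/S
        [2,3] "the" : S
      [3,5] S   <
        [3,4] "song" : NP
        [4,5] "plan" : S\NP
  [5,7] S\(NP/N)   >
    [5,6] "river" : (S\(NP/N))/N
    [6,7] "with" : N

[0,1] (NP/NP)/N  lex  "saw"
[1,2] ((NP/N)/S)/S  lex  "park"
[2,3] S  lex  "the"
[1,3] (NP/N)/S  >  k=2
[3,4] NP  lex  "song"
[4,5] S\NP  lex  "plan"
[3,5] S  <  k=4
[1,5] NP/N  >  k=3
[0,5] NP/N  >S  k=1
[5,6] (S\(NP/N))/N  lex  "river"
[6,7] N  lex  "with"
[5,7] S\(NP/N)  >  k=6
[0,7] S  <  k=5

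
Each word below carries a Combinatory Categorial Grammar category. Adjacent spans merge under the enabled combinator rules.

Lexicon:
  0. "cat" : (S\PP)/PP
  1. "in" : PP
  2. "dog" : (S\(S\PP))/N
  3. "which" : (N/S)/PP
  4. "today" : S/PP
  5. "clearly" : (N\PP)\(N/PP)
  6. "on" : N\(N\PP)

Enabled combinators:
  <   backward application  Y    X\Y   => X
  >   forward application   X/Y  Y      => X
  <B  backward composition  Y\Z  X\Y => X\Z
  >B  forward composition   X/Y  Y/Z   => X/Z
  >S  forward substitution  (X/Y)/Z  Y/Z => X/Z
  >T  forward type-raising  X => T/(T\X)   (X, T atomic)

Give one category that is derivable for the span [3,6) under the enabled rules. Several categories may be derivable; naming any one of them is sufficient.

N\PP

[0,7] S   <
  [0,2] S\PP   >
    [0,1] "cat" : (S\PP)/PP
    [1,2] "in" : PP
  [2,7] S\(S\PP)   >
    [2,3] "dog" : (S\(S\PP))/N
    [3,7] N   <
      [3,6] N\PP   <
        [3,5] N/PP   >S
          [3,4] "which" : (N/S)/PP
          [4,5] "today" : S/PP
        [5,6] "clearly" : (N\PP)\(N/PP)
      [6,7] "on" : N\(N\PP)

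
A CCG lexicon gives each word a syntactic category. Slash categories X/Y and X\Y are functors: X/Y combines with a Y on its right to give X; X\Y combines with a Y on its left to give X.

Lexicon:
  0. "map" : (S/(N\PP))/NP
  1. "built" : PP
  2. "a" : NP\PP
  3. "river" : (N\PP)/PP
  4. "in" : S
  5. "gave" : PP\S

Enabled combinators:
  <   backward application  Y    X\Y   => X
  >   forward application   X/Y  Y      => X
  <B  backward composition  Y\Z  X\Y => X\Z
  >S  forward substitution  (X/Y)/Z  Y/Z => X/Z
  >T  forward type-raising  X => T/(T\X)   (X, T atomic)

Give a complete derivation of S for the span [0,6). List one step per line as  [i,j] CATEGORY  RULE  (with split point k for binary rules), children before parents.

[0,1] (S/(N\PP))/NP  lex  "map"
[1,2] PP  lex  "built"
[1,2] NP/(NP\PP)  >T
[2,3] NP\PP  lex  "a"
[1,3] NP  >  k=2
[0,3] S/(N\PP)  >  k=1
[3,4] (N\PP)/PP  lex  "river"
[4,5] S  lex  "in"
[5,6] PP\S  lex  "gave"
[4,6] PP  <  k=5
[3,6] N\PP  >  k=4
[0,6] S  >  k=3

[0,6] S   >
  [0,3] S/(N\PP)   >
    [0,1] "map" : (S/(N\PP))/NP
    [1,3] NP   >
      [1,2] NP/(NP\PP)   >T
        [1,2] "built" : PP
      [2,3] "a" : NP\PP
  [3,6] N\PP   >
    [3,4] "river" : (N\PP)/PP
    [4,6] PP   <
      [4,5] "in" : S
      [5,6] "gave" : PP\S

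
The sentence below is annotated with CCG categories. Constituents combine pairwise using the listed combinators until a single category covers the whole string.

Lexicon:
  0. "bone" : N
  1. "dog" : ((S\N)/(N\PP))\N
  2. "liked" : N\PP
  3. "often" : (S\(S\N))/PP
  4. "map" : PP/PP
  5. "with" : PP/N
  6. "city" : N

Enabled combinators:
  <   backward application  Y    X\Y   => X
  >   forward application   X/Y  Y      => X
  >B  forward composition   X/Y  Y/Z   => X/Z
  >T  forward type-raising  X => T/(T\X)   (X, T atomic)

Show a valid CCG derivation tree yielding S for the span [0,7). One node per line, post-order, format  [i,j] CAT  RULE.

[0,1] N  lex  "bone"
[1,2] ((S\N)/(N\PP))\N  lex  "dog"
[0,2] (S\N)/(N\PP)  <  k=1
[2,3] N\PP  lex  "liked"
[0,3] S\N  >  k=2
[3,4] (S\(S\N))/PP  lex  "often"
[4,5] PP/PP  lex  "map"
[5,6] PP/N  lex  "with"
[4,6] PP/N  >B  k=5
[6,7] N  lex  "city"
[4,7] PP  >  k=6
[3,7] S\(S\N)  >  k=4
[0,7] S  <  k=3

[0,7] S   <
  [0,3] S\N   >
    [0,2] (S\N)/(N\PP)   <
      [0,1] "bone" : N
      [1,2] "dog" : ((S\N)/(N\PP))\N
    [2,3] "liked" : N\PP
  [3,7] S\(S\N)   >
    [3,4] "often" : (S\(S\N))/PP
    [4,7] PP   >
      [4,6] PP/N   >B
        [4,5] "map" : PP/PP
        [5,6] "with" : PP/N
      [6,7] "city" : N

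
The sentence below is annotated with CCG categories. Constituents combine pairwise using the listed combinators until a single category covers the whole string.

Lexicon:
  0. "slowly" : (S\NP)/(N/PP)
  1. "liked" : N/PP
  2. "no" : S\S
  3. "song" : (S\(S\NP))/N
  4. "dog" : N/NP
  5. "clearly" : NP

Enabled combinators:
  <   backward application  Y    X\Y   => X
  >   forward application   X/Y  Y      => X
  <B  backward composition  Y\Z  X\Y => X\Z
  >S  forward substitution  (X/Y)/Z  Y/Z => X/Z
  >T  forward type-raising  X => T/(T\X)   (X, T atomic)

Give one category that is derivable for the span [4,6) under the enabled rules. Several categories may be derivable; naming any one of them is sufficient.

N

[0,6] S   <
  [0,3] S\NP   <B
    [0,2] S\NP   >
      [0,1] "slowly" : (S\NP)/(N/PP)
      [1,2] "liked" : N/PP
    [2,3] "no" : S\S
  [3,6] S\(S\NP)   >
    [3,4] "song" : (S\(S\NP))/N
    [4,6] N   >
      [4,5] "dog" : N/NP
      [5,6] "clearly" : NP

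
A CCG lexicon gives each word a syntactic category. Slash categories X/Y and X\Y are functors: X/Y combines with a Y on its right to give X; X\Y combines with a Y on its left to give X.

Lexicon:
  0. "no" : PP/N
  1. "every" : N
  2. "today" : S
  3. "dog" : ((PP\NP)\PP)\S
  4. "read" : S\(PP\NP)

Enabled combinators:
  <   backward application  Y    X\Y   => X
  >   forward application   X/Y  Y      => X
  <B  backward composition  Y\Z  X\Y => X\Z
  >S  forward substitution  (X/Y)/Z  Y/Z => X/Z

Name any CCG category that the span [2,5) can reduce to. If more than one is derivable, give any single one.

[0,5] S   <
  [0,2] PP   >
    [0,1] "no" : PP/N
    [1,2] "every" : N
  [2,5] S\PP   <B
    [2,4] (PP\NP)\PP   <
      [2,3] "today" : S
      [3,4] "dog" : ((PP\NP)\PP)\S
    [4,5] "read" : S\(PP\NP)

S\PP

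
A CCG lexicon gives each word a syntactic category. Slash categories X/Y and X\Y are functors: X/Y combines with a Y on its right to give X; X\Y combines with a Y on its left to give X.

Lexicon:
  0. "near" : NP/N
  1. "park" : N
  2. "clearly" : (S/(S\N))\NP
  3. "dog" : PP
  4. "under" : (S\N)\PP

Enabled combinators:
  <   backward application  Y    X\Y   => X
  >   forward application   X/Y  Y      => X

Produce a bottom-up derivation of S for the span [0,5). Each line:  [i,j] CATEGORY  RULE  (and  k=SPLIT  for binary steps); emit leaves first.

[0,5] S   >
  [0,3] S/(S\N)   <
    [0,2] NP   >
      [0,1] "near" : NP/N
      [1,2] "park" : N
    [2,3] "clearly" : (S/(S\N))\NP
  [3,5] S\N   <
    [3,4] "dog" : PP
    [4,5] "under" : (S\N)\PP

[0,1] NP/N  lex  "near"
[1,2] N  lex  "park"
[0,2] NP  >  k=1
[2,3] (S/(S\N))\NP  lex  "clearly"
[0,3] S/(S\N)  <  k=2
[3,4] PP  lex  "dog"
[4,5] (S\N)\PP  lex  "under"
[3,5] S\N  <  k=4
[0,5] S  >  k=3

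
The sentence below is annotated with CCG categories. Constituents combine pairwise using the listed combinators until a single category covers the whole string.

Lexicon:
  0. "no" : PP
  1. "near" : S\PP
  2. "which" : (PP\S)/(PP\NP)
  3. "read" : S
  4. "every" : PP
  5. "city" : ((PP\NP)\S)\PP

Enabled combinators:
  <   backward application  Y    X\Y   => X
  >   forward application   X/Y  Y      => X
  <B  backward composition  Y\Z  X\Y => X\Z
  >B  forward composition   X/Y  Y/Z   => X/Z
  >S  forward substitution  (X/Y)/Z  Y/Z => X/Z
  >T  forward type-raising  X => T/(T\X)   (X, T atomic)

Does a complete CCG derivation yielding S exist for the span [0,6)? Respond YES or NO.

PP S\PP (PP\S)/(PP\NP) S PP ((PP\NP)\S)\PP
CKY chart[0,6] = {N/(N\PP), NP/(NP\PP), PP, PP/(PP\PP), S/(S\PP)}; S ∉ chart

NO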